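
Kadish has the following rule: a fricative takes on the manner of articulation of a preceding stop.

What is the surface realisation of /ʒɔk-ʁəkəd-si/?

[ʒɔkɢəkədti]

/ʁ/ is a voiced uvular fricative. The preceding trigger /k/ is a stop, so /ʁ/ must become a stop as well.
A voiced uvular stop is [ɢ], so the surface segment is [ɢ].
The same rule applies at the second boundary: /s/ → [t] next to /d/.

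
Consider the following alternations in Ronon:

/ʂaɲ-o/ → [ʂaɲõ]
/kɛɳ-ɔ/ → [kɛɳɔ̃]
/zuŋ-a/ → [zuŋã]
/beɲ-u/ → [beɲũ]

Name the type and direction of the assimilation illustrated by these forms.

The vowel /o/ surfaces as nasalised [õ] next to the preceding nasal /ɲ/ — it has acquired the [+nasal] feature of its neighbour.
Likewise in the remaining data: /ɔ/ → [ɔ̃] after /ɳ/; /a/ → [ã] after /ŋ/; /u/ → [ũ] after /ɲ/ — each time a vowel is nasalised next to a preceding nasal.
Because the conditioning nasal is to the left of the vowel that changes, the process is progressive (perseverative).

progressive nasality assimilation (vowel nasalisation)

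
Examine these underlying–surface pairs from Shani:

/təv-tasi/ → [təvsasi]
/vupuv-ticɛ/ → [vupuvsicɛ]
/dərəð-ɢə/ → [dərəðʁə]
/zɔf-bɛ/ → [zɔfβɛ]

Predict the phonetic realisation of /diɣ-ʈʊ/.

[diɣʂʊ]

The data show progressive manner assimilation: /t/ → [s] after /v/; /ɢ/ → [ʁ] after /ð/; /b/ → [β] after /f/. In each pair only manner changes, matching the preceding consonant, while place and voice stay constant.
/ʈ/ is a voiceless retroflex stop. The preceding trigger /ɣ/ is a fricative, so /ʈ/ must become a fricative as well.
The voiceless retroflex fricative is [ʂ], so /ʈ/ → [ʂ].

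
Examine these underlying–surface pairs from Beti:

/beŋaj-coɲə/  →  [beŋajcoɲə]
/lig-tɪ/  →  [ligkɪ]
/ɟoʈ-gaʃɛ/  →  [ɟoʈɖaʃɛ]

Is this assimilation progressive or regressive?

progressive

Underlying /t/ is realised as [k] next to /g/; /g/ itself does not change.
/t/ is alveolar while /g/ is velar; the output [k] is velar, matching the trigger — so the feature that spreads is place.
Checking the remaining alternation: /g/ → [ɖ] after /ʈ/ (velar → retroflex, matching retroflex) — only place changes, and always toward the preceding segment.
No alternation appears in [beŋajcoɲə]: there the adjacent consonants already agree in place (/c/ and /j/ are both palatal), so this form is consistent with the same rule.
Since the segment that changes follows the conditioning segment, the assimilation is progressive.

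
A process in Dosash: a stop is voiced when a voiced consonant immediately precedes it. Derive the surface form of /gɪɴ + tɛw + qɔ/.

The rule targets /t/ (voiceless alveolar stop), which sits after the trigger /ɴ/ (voiced).
The voiced alveolar stop is [d], so /t/ → [d].
The same rule applies at the second boundary: /q/ → [ɢ] next to /w/.

[gɪɴdɛwɢɔ]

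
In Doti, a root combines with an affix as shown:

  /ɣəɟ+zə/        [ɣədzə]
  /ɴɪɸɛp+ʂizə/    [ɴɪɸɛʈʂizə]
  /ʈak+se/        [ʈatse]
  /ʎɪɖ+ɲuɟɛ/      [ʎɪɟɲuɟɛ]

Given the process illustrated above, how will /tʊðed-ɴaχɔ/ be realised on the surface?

The data show regressive place assimilation: /ɟ/ → [d] before /z/; /p/ → [ʈ] before /ʂ/; /k/ → [t] before /s/; /ɖ/ → [ɟ] before /ɲ/. In each pair only place changes, matching the following consonant, while manner and voice stay constant.
The rule targets /d/ (voiced alveolar stop), which sits before the trigger /ɴ/ (uvular).
The voiced uvular stop is [ɢ], so /d/ → [ɢ].

[tʊðeɢɴaχɔ]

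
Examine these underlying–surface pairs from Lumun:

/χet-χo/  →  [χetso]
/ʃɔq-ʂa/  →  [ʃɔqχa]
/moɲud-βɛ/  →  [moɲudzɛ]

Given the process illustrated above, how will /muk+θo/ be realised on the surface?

The data show progressive place assimilation: /χ/ → [s] after /t/; /ʂ/ → [χ] after /q/; /β/ → [z] after /d/. In each pair only place changes, matching the preceding consonant, while manner and voice stay constant.
The rule targets /θ/ (voiceless dental fricative), which sits after the trigger /k/ (velar).
The voiceless velar fricative is [x], so /θ/ → [x].

[mukxo]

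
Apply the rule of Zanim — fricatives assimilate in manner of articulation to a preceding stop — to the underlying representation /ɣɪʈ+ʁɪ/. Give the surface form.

[ɣɪʈɢɪ]

/ʁ/ is a voiced uvular fricative. The preceding trigger /ʈ/ is a stop, so /ʁ/ must become a stop as well.
The voiced uvular stop is [ɢ], so /ʁ/ → [ɢ].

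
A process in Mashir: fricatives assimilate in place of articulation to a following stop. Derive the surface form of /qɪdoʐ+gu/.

The rule targets /ʐ/ (voiced retroflex fricative), which sits before the trigger /g/ (velar).
The voiced velar fricative is [ɣ], so /ʐ/ → [ɣ].

[qɪdoɣgu]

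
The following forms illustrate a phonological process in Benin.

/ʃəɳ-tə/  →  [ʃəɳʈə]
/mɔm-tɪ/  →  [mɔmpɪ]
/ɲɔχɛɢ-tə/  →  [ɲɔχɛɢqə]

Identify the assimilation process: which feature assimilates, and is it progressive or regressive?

The segment that alternates is /t/, which surfaces as [ʈ] when adjacent to /ɳ/.
/t/ is alveolar while /ɳ/ is retroflex; the output [ʈ] is retroflex, matching the trigger — so the feature that spreads is place.
Manner and voice are unchanged, so the assimilation is partial, not total.
Checking the remaining alternations: /t/ → [p] after /m/ (alveolar → bilabial, matching bilabial); /t/ → [q] after /ɢ/ (alveolar → uvular, matching uvular) — only place changes, and always toward the preceding segment.
Since the segment that changes follows the conditioning segment, the assimilation is progressive.

progressive place assimilation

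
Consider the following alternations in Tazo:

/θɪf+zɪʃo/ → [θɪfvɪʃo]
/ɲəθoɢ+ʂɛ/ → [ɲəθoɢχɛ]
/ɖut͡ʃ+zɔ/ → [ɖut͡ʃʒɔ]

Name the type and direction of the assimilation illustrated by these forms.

Comparing underlying and surface forms, /z/ → [v] is the alternation; the neighbouring /f/ is constant.
The change alveolar → labiodental matches the place of the preceding /f/, identifying this as place assimilation.
Manner and voice are unchanged, so the assimilation is partial, not total.
The same holds elsewhere in the data: /ʂ/ → [χ] after /ɢ/ (retroflex → uvular, matching uvular); /z/ → [ʒ] after /t͡ʃ/ (alveolar → postalveolar, matching postalveolar) — only place changes, and always toward the preceding segment.
Since the segment that changes follows the conditioning segment, the assimilation is progressive.

progressive place assimilation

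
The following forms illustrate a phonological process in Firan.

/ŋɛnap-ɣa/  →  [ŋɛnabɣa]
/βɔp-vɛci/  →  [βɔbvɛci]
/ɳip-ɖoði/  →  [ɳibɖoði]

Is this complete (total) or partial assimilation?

The segment that alternates is /p/, which surfaces as [b] when adjacent to /ɣ/.
/p/ is voiceless while /ɣ/ is voiced; the output [b] is voiced, matching the trigger — so the feature that spreads is voicing.
Place and manner are unchanged, so the assimilation is partial, not total.
The other alternating forms pattern the same way: /p/ → [b] before /v/ (voiceless → voiced, matching voiced); /p/ → [b] before /ɖ/ (voiceless → voiced, matching voiced) — only voicing changes, and always toward the following segment.

partial assimilation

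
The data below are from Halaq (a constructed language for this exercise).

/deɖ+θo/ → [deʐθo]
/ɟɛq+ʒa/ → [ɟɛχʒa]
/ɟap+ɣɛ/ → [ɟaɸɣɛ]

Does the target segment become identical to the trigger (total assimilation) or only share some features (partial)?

partial assimilation

Comparing underlying and surface forms, /ɖ/ → [ʐ] is the alternation; the neighbouring /θ/ is constant.
The change stop → fricative matches the manner of the following /θ/, identifying this as manner assimilation.
Place and voice are unchanged, so the assimilation is partial, not total.
The other alternating forms pattern the same way: /q/ → [χ] before /ʒ/ (stop → fricative, matching a fricative); /p/ → [ɸ] before /ɣ/ (stop → fricative, matching a fricative) — only manner changes, and always toward the following segment.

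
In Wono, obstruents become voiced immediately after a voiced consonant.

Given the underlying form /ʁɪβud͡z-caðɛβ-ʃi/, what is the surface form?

[ʁɪβud͡zɟaðɛβʒi]

The rule targets /c/ (voiceless palatal stop), which sits after the trigger /d͡z/ (voiced).
A voiced palatal stop is [ɟ], so the surface segment is [ɟ].
The same rule applies at the second boundary: /ʃ/ → [ʒ] next to /β/.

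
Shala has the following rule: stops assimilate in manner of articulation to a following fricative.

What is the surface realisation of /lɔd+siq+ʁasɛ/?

/d/ is a voiced alveolar stop. The following trigger /s/ is a fricative, so /d/ must become a fricative as well.
The voiced alveolar fricative is [z], so /d/ → [z].
At the second juncture, /q/ likewise becomes [χ] adjacent to /ʁ/.

[lɔzsiχʁasɛ]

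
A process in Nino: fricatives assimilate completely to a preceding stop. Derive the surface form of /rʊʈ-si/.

[rʊʈʈi]

/s/ is the segment targeted by the rule; it sits immediately after /ʈ/, so it assimilates completely and surfaces as [ʈ].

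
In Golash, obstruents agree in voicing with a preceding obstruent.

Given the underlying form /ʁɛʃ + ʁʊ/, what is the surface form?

[ʁɛʃχʊ]

/ʁ/ is a voiced uvular fricative. The preceding trigger /ʃ/ is voiceless, so /ʁ/ must become voiceless as well.
Changing only its voicing to voiceless gives [χ] — the voiceless uvular fricative.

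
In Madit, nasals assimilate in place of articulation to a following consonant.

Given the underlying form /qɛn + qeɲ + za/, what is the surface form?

[qɛɴqenza]

/n/ is a voiced alveolar nasal. The following trigger /q/ is uvular, so /n/ must become uvular as well.
Changing only its place to uvular gives [ɴ] — the voiced uvular nasal.
The same rule applies at the second boundary: /ɲ/ → [n] next to /z/.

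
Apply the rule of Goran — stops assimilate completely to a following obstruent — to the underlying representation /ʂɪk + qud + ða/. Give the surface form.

[ʂɪqquðða]

/k/ is the segment targeted by the rule; it sits immediately before /q/, so it assimilates completely and surfaces as [q].
The same rule applies at the second boundary: /d/ → [ð] next to /ð/.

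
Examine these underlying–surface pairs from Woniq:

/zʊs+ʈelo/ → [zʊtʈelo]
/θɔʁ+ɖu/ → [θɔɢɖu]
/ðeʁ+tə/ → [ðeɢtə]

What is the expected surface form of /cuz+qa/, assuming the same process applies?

[cudqa]

The data show regressive manner assimilation: /s/ → [t] before /ʈ/; /ʁ/ → [ɢ] before /ɖ/; /ʁ/ → [ɢ] before /t/. In each pair only manner changes, matching the following consonant, while place and voice stay constant.
The rule targets /z/ (voiced alveolar fricative), which sits before the trigger /q/ (stop).
A voiced alveolar stop is [d], so the surface segment is [d].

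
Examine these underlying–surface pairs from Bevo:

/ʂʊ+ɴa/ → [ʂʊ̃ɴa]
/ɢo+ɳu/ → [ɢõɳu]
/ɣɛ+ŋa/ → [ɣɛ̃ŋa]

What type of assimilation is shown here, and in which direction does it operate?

The vowel /ʊ/ surfaces as nasalised [ʊ̃] next to the following nasal /ɴ/ — it has acquired the [+nasal] feature of its neighbour.
The other forms show the same pattern: /o/ → [õ] before /ɳ/; /ɛ/ → [ɛ̃] before /ŋ/ — each time a vowel is nasalised next to a following nasal.
Because the conditioning nasal is to the right of the vowel that changes, the process is regressive (anticipatory).

regressive nasality assimilation (vowel nasalisation)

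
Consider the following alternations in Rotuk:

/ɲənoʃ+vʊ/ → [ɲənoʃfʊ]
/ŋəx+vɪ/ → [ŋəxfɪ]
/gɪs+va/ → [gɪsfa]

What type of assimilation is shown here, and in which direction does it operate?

Underlying /v/ is realised as [f] next to /ʃ/; /ʃ/ itself does not change.
/v/ is voiced while /ʃ/ is voiceless; the output [f] is voiceless, matching the trigger — so the feature that spreads is voicing.
Place and manner are unchanged, so the assimilation is partial, not total.
The same holds elsewhere in the data: /v/ → [f] after /x/ (voiced → voiceless, matching voiceless); /v/ → [f] after /s/ (voiced → voiceless, matching voiceless) — only voicing changes, and always toward the preceding segment.
Since the segment that changes follows the conditioning segment, the assimilation is progressive.

progressive voicing assimilation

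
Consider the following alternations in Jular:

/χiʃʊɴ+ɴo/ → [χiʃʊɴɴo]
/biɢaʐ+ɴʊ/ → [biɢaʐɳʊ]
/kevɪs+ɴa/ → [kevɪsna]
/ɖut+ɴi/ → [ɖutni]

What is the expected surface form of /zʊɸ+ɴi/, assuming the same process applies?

The data show progressive place assimilation: /ɴ/ → [ɳ] after /ʐ/; /ɴ/ → [n] after /s/; /ɴ/ → [n] after /t/. In each pair only place changes, matching the preceding consonant, while manner and voice stay constant.
Nothing changes in [χiʃʊɴɴo]: there the adjacent consonants already agree in place (/ɴ/ and /ɴ/ are both uvular), so this form is consistent with the same rule.
The rule targets /ɴ/ (voiced uvular nasal), which sits after the trigger /ɸ/ (bilabial).
Changing only its place to bilabial gives [m] — the voiced bilabial nasal.

[zʊɸmi]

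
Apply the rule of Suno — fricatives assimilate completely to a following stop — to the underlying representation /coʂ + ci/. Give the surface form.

/ʂ/ is the segment targeted by the rule; it sits immediately before /c/, so it assimilates completely and surfaces as [c].

[cocci]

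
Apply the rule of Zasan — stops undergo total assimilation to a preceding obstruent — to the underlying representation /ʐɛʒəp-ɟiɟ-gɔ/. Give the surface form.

/ɟ/ is the segment targeted by the rule; it sits immediately after /p/, so it assimilates completely and surfaces as [p].
The same rule applies at the second boundary: /g/ → [ɟ] next to /ɟ/.

[ʐɛʒəppiɟɟɔ]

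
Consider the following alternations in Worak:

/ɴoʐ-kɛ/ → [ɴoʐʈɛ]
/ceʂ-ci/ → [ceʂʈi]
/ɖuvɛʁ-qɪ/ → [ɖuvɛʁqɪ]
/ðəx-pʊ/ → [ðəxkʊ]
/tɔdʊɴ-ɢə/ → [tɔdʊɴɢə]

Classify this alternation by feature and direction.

Underlying /k/ is realised as [ʈ] next to /ʐ/; /ʐ/ itself does not change.
/k/ is velar while /ʐ/ is retroflex; the output [ʈ] is retroflex, matching the trigger — so the feature that spreads is place.
Manner and voice are unchanged, so the assimilation is partial, not total.
The other alternating forms pattern the same way: /c/ → [ʈ] after /ʂ/ (palatal → retroflex, matching retroflex); /p/ → [k] after /x/ (bilabial → velar, matching velar) — only place changes, and always toward the preceding segment.
Nothing changes in [ɖuvɛʁqɪ], [tɔdʊɴɢə]: there the adjacent consonants already agree in place (/q/ and /ʁ/ are both uvular; /ɢ/ and /ɴ/ are both uvular), so these forms are consistent with the same rule.
Since the segment that changes follows the conditioning segment, the assimilation is progressive.

progressive place assimilation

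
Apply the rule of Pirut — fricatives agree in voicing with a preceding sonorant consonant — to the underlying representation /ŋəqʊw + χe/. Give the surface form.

The rule targets /χ/ (voiceless uvular fricative), which sits after the trigger /w/ (voiced).
The voiced uvular fricative is [ʁ], so /χ/ → [ʁ].

[ŋəqʊwʁe]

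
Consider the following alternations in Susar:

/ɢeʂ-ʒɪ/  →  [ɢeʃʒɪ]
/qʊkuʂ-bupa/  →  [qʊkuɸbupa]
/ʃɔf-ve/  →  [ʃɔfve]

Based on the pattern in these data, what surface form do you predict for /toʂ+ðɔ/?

[toθðɔ]

The data show regressive place assimilation: /ʂ/ → [ʃ] before /ʒ/; /ʂ/ → [ɸ] before /b/. In each pair only place changes, matching the following consonant, while manner and voice stay constant.
No alternation appears in [ʃɔfve]: there the adjacent consonants already agree in place (/f/ and /v/ are both labiodental), so this form is consistent with the same rule.
/ʂ/ is a voiceless retroflex fricative. The following trigger /ð/ is dental, so /ʂ/ must become dental as well.
The voiceless dental fricative is [θ], so /ʂ/ → [θ].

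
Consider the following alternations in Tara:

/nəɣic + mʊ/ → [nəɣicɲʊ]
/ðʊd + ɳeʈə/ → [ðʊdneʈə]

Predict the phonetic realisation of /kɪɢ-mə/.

The data show progressive place assimilation: /m/ → [ɲ] after /c/; /ɳ/ → [n] after /d/. In each pair only place changes, matching the preceding consonant, while manner and voice stay constant.
The rule targets /m/ (voiced bilabial nasal), which sits after the trigger /ɢ/ (uvular).
A voiced uvular nasal is [ɴ], so the surface segment is [ɴ].

[kɪɢɴə]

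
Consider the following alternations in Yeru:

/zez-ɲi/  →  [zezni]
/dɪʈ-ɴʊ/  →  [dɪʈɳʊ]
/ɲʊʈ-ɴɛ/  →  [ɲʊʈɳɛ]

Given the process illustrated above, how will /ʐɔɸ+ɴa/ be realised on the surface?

[ʐɔɸma]

The data show progressive place assimilation: /ɲ/ → [n] after /z/; /ɴ/ → [ɳ] after /ʈ/. In each pair only place changes, matching the preceding consonant, while manner and voice stay constant.
/ɴ/ is a voiced uvular nasal. The preceding trigger /ɸ/ is bilabial, so /ɴ/ must become bilabial as well.
Changing only its place to bilabial gives [m] — the voiced bilabial nasal.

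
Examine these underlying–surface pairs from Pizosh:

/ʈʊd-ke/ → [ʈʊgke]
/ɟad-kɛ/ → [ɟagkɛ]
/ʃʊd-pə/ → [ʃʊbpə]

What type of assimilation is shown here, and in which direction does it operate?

regressive place assimilation

Underlying /d/ is realised as [g] next to /k/; /k/ itself does not change.
/d/ is alveolar while /k/ is velar; the output [g] is velar, matching the trigger — so the feature that spreads is place.
Manner and voice are unchanged, so the assimilation is partial, not total.
Checking the remaining alternation: /d/ → [b] before /p/ (alveolar → bilabial, matching bilabial) — only place changes, and always toward the following segment.
Since the segment that changes precedes the conditioning segment, the assimilation is regressive.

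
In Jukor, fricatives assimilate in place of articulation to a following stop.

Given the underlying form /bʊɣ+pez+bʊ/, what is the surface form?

The rule targets /ɣ/ (voiced velar fricative), which sits before the trigger /p/ (bilabial).
Changing only its place to bilabial gives [β] — the voiced bilabial fricative.
At the second juncture, /z/ likewise becomes [β] adjacent to /b/.

[bʊβpeβbʊ]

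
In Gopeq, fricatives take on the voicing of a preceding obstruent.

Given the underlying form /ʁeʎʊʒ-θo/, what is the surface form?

[ʁeʎʊʒðo]

/θ/ is a voiceless dental fricative. The preceding trigger /ʒ/ is voiced, so /θ/ must become voiced as well.
The voiced dental fricative is [ð], so /θ/ → [ð].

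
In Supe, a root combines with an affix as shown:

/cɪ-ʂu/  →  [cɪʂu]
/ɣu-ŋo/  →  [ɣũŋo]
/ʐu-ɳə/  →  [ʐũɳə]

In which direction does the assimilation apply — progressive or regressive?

regressive

The vowel /u/ surfaces as nasalised [ũ] next to the following nasal /ŋ/ — it has acquired the [+nasal] feature of its neighbour.
The other form shows the same pattern: /u/ → [ũ] before /ɳ/ — each time a vowel is nasalised next to a following nasal.
No change occurs in [cɪʂu] because the vowel at the boundary is adjacent to an oral consonant, not a nasal (/ɪ/ next to /ʂ/).
Because the conditioning nasal is to the right of the vowel that changes, the process is regressive (anticipatory).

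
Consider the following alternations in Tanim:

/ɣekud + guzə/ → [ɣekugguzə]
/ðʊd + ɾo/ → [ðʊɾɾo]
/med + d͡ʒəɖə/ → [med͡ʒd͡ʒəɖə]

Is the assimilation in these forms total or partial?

total assimilation

Comparing underlying and surface forms, /d/ → [d͡ʒ] is the alternation; the neighbouring /d͡ʒ/ is constant.
The output [d͡ʒ] is identical to the trigger /d͡ʒ/ — every feature (place, manner, voicing) has been copied — so this is total assimilation.
The other forms behave the same way: /d/ → [g] before /g/; /d/ → [ɾ] before /ɾ/ — in each case the output is a copy of the following consonant.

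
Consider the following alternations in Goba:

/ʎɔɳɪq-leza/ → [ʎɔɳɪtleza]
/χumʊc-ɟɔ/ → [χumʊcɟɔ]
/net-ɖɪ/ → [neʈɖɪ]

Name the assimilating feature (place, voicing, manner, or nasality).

place

The segment that alternates is /q/, which surfaces as [t] when adjacent to /l/.
The change uvular → alveolar matches the place of the following /l/, identifying this as place assimilation.
The same holds elsewhere in the data: /t/ → [ʈ] before /ɖ/ (alveolar → retroflex, matching retroflex) — only place changes, and always toward the following segment.
No alternation appears in [χumʊcɟɔ]: there the adjacent consonants already agree in place (/c/ and /ɟ/ are both palatal), so this form is consistent with the same rule.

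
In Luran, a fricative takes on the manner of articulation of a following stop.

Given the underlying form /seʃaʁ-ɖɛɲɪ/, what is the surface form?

/ʁ/ is a voiced uvular fricative. The following trigger /ɖ/ is a stop, so /ʁ/ must become a stop as well.
A voiced uvular stop is [ɢ], so the surface segment is [ɢ].

[seʃaɢɖɛɲɪ]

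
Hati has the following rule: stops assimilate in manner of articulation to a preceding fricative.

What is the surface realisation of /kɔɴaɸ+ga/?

[kɔɴaɸɣa]

The rule targets /g/ (voiced velar stop), which sits after the trigger /ɸ/ (fricative).
Changing only its manner to fricative gives [ɣ] — the voiced velar fricative.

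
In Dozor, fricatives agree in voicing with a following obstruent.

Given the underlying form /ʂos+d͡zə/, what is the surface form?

/s/ is a voiceless alveolar fricative. The following trigger /d͡z/ is voiced, so /s/ must become voiced as well.
Changing only its voicing to voiced gives [z] — the voiced alveolar fricative.

[ʂozd͡zə]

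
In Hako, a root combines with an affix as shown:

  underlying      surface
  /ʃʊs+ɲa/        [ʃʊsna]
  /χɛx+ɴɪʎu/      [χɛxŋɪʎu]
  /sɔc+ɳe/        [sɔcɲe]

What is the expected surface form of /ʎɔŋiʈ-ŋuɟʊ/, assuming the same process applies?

The data show progressive place assimilation: /ɲ/ → [n] after /s/; /ɴ/ → [ŋ] after /x/; /ɳ/ → [ɲ] after /c/. In each pair only place changes, matching the preceding consonant, while manner and voice stay constant.
The rule targets /ŋ/ (voiced velar nasal), which sits after the trigger /ʈ/ (retroflex).
The voiced retroflex nasal is [ɳ], so /ŋ/ → [ɳ].

[ʎɔŋiʈɳuɟʊ]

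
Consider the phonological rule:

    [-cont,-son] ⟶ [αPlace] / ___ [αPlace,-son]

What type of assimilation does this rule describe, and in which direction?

regressive place assimilation

The rule copies the place features (abbreviated [Place]) from the environment onto the target, so the assimilating feature is place.
Since the environment is written after the underscore, the trigger follows the target; the direction is regressive.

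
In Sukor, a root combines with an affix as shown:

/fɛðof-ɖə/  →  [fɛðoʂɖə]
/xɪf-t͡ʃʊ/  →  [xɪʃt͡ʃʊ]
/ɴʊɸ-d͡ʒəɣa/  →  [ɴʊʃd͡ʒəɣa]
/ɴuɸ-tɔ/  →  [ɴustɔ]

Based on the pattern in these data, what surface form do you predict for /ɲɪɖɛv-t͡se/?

The data show regressive place assimilation: /f/ → [ʂ] before /ɖ/; /f/ → [ʃ] before /t͡ʃ/; /ɸ/ → [ʃ] before /d͡ʒ/; /ɸ/ → [s] before /t/. In each pair only place changes, matching the following consonant, while manner and voice stay constant.
/v/ is a voiced labiodental fricative. The following trigger /t͡s/ is alveolar, so /v/ must become alveolar as well.
A voiced alveolar fricative is [z], so the surface segment is [z].

[ɲɪɖɛzt͡se]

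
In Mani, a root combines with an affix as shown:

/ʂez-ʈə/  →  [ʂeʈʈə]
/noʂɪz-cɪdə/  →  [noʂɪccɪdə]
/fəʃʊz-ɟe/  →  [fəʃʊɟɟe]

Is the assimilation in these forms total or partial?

The segment that alternates is /z/, which surfaces as [ʈ] when adjacent to /ʈ/.
The output [ʈ] is identical to the trigger /ʈ/ — every feature (place, manner, voicing) has been copied — so this is total assimilation.
The remaining alternations confirm this: /z/ → [c] before /c/; /z/ → [ɟ] before /ɟ/ — in each case the output is a copy of the following consonant.

total assimilation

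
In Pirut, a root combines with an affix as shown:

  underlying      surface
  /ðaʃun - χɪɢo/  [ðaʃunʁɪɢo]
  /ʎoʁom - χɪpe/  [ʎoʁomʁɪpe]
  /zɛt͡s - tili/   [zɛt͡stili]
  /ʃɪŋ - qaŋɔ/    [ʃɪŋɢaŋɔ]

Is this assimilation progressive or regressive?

Underlying /χ/ is realised as [ʁ] next to /n/; /n/ itself does not change.
The change voiceless → voiced matches the voicing of the preceding /n/, identifying this as voicing assimilation.
The other alternating forms pattern the same way: /χ/ → [ʁ] after /m/ (voiceless → voiced, matching voiced); /q/ → [ɢ] after /ŋ/ (voiceless → voiced, matching voiced) — only voicing changes, and always toward the preceding segment.
Nothing changes in [zɛt͡stili]: there the adjacent consonants already agree in voicing (/t/ and /t͡s/ are both voiceless), so this form is consistent with the same rule.
Since the segment that changes follows the conditioning segment, the assimilation is progressive.

progressive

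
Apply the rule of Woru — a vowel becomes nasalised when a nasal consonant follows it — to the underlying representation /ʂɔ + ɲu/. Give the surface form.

/ɔ/ sits next to the nasal /ɲ/ and is therefore nasalised to [ɔ̃].

[ʂɔ̃ɲu]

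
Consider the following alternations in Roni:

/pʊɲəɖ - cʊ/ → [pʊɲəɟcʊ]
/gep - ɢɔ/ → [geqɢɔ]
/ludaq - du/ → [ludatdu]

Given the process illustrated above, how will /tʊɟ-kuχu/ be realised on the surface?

The data show regressive place assimilation: /ɖ/ → [ɟ] before /c/; /p/ → [q] before /ɢ/; /q/ → [t] before /d/. In each pair only place changes, matching the following consonant, while manner and voice stay constant.
The rule targets /ɟ/ (voiced palatal stop), which sits before the trigger /k/ (velar).
The voiced velar stop is [g], so /ɟ/ → [g].

[tʊgkuχu]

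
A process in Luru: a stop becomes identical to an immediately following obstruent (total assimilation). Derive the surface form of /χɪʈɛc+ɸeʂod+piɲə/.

/c/ is the segment targeted by the rule; it sits immediately before /ɸ/, so it assimilates completely and surfaces as [ɸ].
At the second juncture, /d/ likewise becomes [p] adjacent to /p/.

[χɪʈɛɸɸeʂoppiɲə]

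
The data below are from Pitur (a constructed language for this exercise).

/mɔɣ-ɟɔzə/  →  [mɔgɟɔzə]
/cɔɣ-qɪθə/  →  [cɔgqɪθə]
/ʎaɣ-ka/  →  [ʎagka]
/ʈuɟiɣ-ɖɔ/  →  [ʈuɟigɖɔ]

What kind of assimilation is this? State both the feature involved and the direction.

regressive manner assimilation

Comparing underlying and surface forms, /ɣ/ → [g] is the alternation; the neighbouring /ɟ/ is constant.
The change fricative → stop matches the manner of the following /ɟ/, identifying this as manner assimilation.
Place and voice are unchanged, so the assimilation is partial, not total.
The other alternating forms pattern the same way: /ɣ/ → [g] before /q/ (fricative → stop, matching a stop); /ɣ/ → [g] before /k/ (fricative → stop, matching a stop); /ɣ/ → [g] before /ɖ/ (fricative → stop, matching a stop) — only manner changes, and always toward the following segment.
Since the segment that changes precedes the conditioning segment, the assimilation is regressive.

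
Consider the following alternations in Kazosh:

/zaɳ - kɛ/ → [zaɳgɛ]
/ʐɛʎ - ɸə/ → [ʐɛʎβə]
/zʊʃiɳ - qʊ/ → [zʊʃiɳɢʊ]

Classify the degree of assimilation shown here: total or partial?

partial assimilation

The segment that alternates is /k/, which surfaces as [g] when adjacent to /ɳ/.
The change voiceless → voiced matches the voicing of the preceding /ɳ/, identifying this as voicing assimilation.
Place and manner are unchanged, so the assimilation is partial, not total.
The same holds elsewhere in the data: /ɸ/ → [β] after /ʎ/ (voiceless → voiced, matching voiced); /q/ → [ɢ] after /ɳ/ (voiceless → voiced, matching voiced) — only voicing changes, and always toward the preceding segment.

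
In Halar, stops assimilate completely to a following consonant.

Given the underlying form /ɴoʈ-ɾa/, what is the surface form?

/ʈ/ is the segment targeted by the rule; it sits immediately before /ɾ/, so it assimilates completely and surfaces as [ɾ].

[ɴoɾɾa]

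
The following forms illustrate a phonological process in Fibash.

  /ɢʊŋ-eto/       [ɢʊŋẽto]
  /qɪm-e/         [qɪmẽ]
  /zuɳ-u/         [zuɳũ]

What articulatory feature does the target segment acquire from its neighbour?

The vowel /e/ surfaces as nasalised [ẽ] next to the preceding nasal /ŋ/ — it has acquired the [+nasal] feature of its neighbour.
Likewise in the remaining data: /e/ → [ẽ] after /m/; /u/ → [ũ] after /ɳ/ — each time a vowel is nasalised next to a preceding nasal.

nasality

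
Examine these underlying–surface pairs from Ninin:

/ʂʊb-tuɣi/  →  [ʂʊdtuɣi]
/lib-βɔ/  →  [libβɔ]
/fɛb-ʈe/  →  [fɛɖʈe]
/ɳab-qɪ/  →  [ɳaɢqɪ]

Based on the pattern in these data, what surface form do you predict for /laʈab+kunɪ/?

The data show regressive place assimilation: /b/ → [d] before /t/; /b/ → [ɖ] before /ʈ/; /b/ → [ɢ] before /q/. In each pair only place changes, matching the following consonant, while manner and voice stay constant.
No alternation appears in [libβɔ]: there the adjacent consonants already agree in place (/b/ and /β/ are both bilabial), so this form is consistent with the same rule.
The rule targets /b/ (voiced bilabial stop), which sits before the trigger /k/ (velar).
Changing only its place to velar gives [g] — the voiced velar stop.

[laʈagkunɪ]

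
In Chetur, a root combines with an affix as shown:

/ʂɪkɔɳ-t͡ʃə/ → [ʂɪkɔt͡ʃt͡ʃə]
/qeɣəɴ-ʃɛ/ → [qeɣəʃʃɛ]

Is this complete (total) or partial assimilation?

Underlying /ɳ/ is realised as [t͡ʃ] next to /t͡ʃ/; /t͡ʃ/ itself does not change.
The output [t͡ʃ] is identical to the trigger /t͡ʃ/ — every feature (place, manner, voicing) has been copied — so this is total assimilation.
The other form behaves the same way: /ɴ/ → [ʃ] before /ʃ/ — in each case the output is a copy of the following consonant.

total assimilation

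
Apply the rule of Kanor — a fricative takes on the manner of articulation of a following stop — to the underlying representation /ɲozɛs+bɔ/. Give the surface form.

/s/ is a voiceless alveolar fricative. The following trigger /b/ is a stop, so /s/ must become a stop as well.
A voiceless alveolar stop is [t], so the surface segment is [t].

[ɲozɛtbɔ]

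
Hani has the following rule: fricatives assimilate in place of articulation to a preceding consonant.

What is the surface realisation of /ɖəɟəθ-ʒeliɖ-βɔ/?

The rule targets /ʒ/ (voiced postalveolar fricative), which sits after the trigger /θ/ (dental).
A voiced dental fricative is [ð], so the surface segment is [ð].
At the second juncture, /β/ likewise becomes [ʐ] adjacent to /ɖ/.

[ɖəɟəθðeliɖʐɔ]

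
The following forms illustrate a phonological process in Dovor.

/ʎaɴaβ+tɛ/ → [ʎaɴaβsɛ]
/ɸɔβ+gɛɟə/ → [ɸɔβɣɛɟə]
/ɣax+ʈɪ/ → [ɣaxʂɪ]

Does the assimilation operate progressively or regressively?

progressive

Comparing underlying and surface forms, /t/ → [s] is the alternation; the neighbouring /β/ is constant.
The change stop → fricative matches the manner of the preceding /β/, identifying this as manner assimilation.
The same holds elsewhere in the data: /g/ → [ɣ] after /β/ (stop → fricative, matching a fricative); /ʈ/ → [ʂ] after /x/ (stop → fricative, matching a fricative) — only manner changes, and always toward the preceding segment.
The trigger is the preceding segment, so the direction is progressive (perseverative).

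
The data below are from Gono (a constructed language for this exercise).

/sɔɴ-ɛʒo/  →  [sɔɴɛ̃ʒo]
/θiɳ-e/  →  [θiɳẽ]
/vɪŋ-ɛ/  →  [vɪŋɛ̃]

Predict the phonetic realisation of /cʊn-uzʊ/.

[cʊnũzʊ]

The data show progressive nasality assimilation (vowel nasalisation): /ɛ/ → [ɛ̃] after /ɴ/; /e/ → [ẽ] after /ɳ/; /ɛ/ → [ɛ̃] after /ŋ/ — a vowel is nasalised by an immediately preceding nasal consonant.
The vowel /u/ is adjacent to the preceding nasal /n/, so it acquires [+nasal] and surfaces as [ũ].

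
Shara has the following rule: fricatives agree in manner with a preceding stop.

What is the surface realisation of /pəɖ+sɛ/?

[pəɖtɛ]

The rule targets /s/ (voiceless alveolar fricative), which sits after the trigger /ɖ/ (stop).
Changing only its manner to stop gives [t] — the voiceless alveolar stop.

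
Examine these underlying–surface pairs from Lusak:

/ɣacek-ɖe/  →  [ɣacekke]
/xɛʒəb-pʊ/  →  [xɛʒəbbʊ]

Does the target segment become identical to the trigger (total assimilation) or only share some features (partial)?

Underlying /ɖ/ is realised as [k] next to /k/; /k/ itself does not change.
The output [k] is identical to the trigger /k/ — every feature (place, manner, voicing) has been copied — so this is total assimilation.
The other form behaves the same way: /p/ → [b] after /b/ — in each case the output is a copy of the preceding consonant.

total assimilation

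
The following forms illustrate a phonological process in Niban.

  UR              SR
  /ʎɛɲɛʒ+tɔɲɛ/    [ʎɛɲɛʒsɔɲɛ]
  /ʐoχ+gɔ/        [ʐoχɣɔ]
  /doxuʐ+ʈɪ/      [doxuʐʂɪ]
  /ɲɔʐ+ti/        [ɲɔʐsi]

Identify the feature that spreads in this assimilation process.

The segment that alternates is /t/, which surfaces as [s] when adjacent to /ʒ/.
The change stop → fricative matches the manner of the preceding /ʒ/, identifying this as manner assimilation.
The same holds elsewhere in the data: /g/ → [ɣ] after /χ/ (stop → fricative, matching a fricative); /ʈ/ → [ʂ] after /ʐ/ (stop → fricative, matching a fricative); /t/ → [s] after /ʐ/ (stop → fricative, matching a fricative) — only manner changes, and always toward the preceding segment.

manner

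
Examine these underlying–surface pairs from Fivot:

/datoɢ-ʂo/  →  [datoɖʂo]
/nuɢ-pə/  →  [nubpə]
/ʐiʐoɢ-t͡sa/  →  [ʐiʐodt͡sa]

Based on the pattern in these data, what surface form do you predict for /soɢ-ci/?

The data show regressive place assimilation: /ɢ/ → [ɖ] before /ʂ/; /ɢ/ → [b] before /p/; /ɢ/ → [d] before /t͡s/. In each pair only place changes, matching the following consonant, while manner and voice stay constant.
/ɢ/ is a voiced uvular stop. The following trigger /c/ is palatal, so /ɢ/ must become palatal as well.
Changing only its place to palatal gives [ɟ] — the voiced palatal stop.

[soɟci]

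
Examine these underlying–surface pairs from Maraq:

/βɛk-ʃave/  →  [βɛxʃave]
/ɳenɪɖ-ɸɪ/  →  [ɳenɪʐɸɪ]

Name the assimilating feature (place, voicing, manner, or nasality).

The segment that alternates is /k/, which surfaces as [x] when adjacent to /ʃ/.
The change stop → fricative matches the manner of the following /ʃ/, identifying this as manner assimilation.
Checking the remaining alternation: /ɖ/ → [ʐ] before /ɸ/ (stop → fricative, matching a fricative) — only manner changes, and always toward the following segment.

manner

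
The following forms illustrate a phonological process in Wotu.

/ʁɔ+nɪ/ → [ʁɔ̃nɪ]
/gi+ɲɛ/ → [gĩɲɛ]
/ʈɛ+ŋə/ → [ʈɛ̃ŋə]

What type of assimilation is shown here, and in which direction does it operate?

The vowel /ɔ/ surfaces as nasalised [ɔ̃] next to the following nasal /n/ — it has acquired the [+nasal] feature of its neighbour.
Likewise in the remaining data: /i/ → [ĩ] before /ɲ/; /ɛ/ → [ɛ̃] before /ŋ/ — each time a vowel is nasalised next to a following nasal.
Because the conditioning nasal is to the right of the vowel that changes, the process is regressive (anticipatory).

regressive nasality assimilation (vowel nasalisation)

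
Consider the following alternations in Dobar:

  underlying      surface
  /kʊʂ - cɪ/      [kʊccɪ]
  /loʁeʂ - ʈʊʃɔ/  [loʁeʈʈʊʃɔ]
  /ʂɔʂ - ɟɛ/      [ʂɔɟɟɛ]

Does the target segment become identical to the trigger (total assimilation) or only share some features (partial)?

total assimilation

The segment that alternates is /ʂ/, which surfaces as [c] when adjacent to /c/.
The output [c] is identical to the trigger /c/ — every feature (place, manner, voicing) has been copied — so this is total assimilation.
The remaining alternations confirm this: /ʂ/ → [ʈ] before /ʈ/; /ʂ/ → [ɟ] before /ɟ/ — in each case the output is a copy of the following consonant.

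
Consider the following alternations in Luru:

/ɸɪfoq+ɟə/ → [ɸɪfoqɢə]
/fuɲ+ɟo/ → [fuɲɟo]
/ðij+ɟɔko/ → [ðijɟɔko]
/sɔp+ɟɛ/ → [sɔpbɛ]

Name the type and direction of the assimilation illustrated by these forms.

progressive place assimilation

The segment that alternates is /ɟ/, which surfaces as [ɢ] when adjacent to /q/.
The change palatal → uvular matches the place of the preceding /q/, identifying this as place assimilation.
Manner and voice are unchanged, so the assimilation is partial, not total.
The other alternating form patterns the same way: /ɟ/ → [b] after /p/ (palatal → bilabial, matching bilabial) — only place changes, and always toward the preceding segment.
Nothing changes in [fuɲɟo], [ðijɟɔko]: there the adjacent consonants already agree in place (/ɟ/ and /ɲ/ are both palatal; /ɟ/ and /j/ are both palatal), so these forms are consistent with the same rule.
Since the segment that changes follows the conditioning segment, the assimilation is progressive.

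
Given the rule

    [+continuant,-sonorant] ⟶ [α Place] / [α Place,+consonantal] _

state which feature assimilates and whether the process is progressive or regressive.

The rule copies the place features (abbreviated [Place]) from the environment onto the target, so the assimilating feature is place.
The conditioning segment sits to the left of the focus bar, meaning the trigger precedes the segment that changes — progressive assimilation.

progressive place assimilation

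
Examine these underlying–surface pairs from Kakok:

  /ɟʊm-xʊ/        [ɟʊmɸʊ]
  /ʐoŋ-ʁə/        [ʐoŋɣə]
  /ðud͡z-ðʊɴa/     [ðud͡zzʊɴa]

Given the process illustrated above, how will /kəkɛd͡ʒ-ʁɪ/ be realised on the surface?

[kəkɛd͡ʒʒɪ]

The data show progressive place assimilation: /x/ → [ɸ] after /m/; /ʁ/ → [ɣ] after /ŋ/; /ð/ → [z] after /d͡z/. In each pair only place changes, matching the preceding consonant, while manner and voice stay constant.
/ʁ/ is a voiced uvular fricative. The preceding trigger /d͡ʒ/ is postalveolar, so /ʁ/ must become postalveolar as well.
A voiced postalveolar fricative is [ʒ], so the surface segment is [ʒ].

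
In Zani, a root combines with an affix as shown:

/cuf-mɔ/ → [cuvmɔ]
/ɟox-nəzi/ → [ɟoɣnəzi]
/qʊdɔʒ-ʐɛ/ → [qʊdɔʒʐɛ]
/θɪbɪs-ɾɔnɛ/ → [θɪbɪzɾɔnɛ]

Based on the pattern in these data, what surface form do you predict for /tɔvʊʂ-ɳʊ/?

The data show regressive voicing assimilation: /f/ → [v] before /m/; /x/ → [ɣ] before /n/; /s/ → [z] before /ɾ/. In each pair only voicing changes, matching the following consonant, while place and manner stay constant.
No alternation appears in [qʊdɔʒʐɛ]: there the adjacent consonants already agree in voicing (/ʒ/ and /ʐ/ are both voiced), so this form is consistent with the same rule.
The rule targets /ʂ/ (voiceless retroflex fricative), which sits before the trigger /ɳ/ (voiced).
The voiced retroflex fricative is [ʐ], so /ʂ/ → [ʐ].

[tɔvʊʐɳʊ]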